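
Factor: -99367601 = -1 * 17^1 * 29^1 * 201557^1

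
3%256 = 3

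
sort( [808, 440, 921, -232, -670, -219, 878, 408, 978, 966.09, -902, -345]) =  [-902, -670, -345, -232, -219, 408, 440, 808, 878, 921, 966.09, 978]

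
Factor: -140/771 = -1*2^2*3^(-1)*5^1*7^1*257^(-1) 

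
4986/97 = 51 + 39/97 ≈ 51.40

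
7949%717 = 62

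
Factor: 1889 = 1889^1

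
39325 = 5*7865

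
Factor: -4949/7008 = -1*2^(-5)*3^(-1)*7^2*73^(-1)*101^1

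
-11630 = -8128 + -3502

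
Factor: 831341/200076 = 2^(-2) * 3^(-1) * 7^1 * 113^1 * 1051^1 * 16673^(-1)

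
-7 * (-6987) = 48909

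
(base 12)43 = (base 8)63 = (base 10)51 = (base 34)1h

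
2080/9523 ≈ 0.218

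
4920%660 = 300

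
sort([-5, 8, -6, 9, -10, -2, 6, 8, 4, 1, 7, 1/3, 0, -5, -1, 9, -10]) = [-10, -10, -6, -5, -5, -2, -1, 0, 1/3, 1, 4, 6, 7, 8, 8, 9, 9]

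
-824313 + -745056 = -1569369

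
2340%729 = 153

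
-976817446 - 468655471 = -1445472917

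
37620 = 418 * 90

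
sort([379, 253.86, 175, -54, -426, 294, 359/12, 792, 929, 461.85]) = [-426, -54, 359/12, 175, 253.86, 294, 379, 461.85, 792, 929]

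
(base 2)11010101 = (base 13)135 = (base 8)325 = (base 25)8d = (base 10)213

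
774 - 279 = 495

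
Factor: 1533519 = 3^3*13^1*17^1*257^1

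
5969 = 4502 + 1467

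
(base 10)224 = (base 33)6q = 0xe0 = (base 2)11100000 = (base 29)7l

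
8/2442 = 4/1221 ≈ 0.00328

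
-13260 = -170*78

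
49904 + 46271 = 96175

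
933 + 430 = 1363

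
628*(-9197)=-5775716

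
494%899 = 494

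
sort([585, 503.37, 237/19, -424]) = [-424, 237/19, 503.37, 585]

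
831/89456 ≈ 0.00929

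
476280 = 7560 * 63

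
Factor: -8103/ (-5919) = 37^1 * 73^1 * 1973^ (-1) = 2701/1973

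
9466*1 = 9466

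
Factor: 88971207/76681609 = 3^1*13^1*23^(-1)*73^(-1)*109^(-1)*419^(-1)*2281313^1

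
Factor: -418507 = -1 * 37^1 * 11311^1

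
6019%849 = 76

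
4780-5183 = -403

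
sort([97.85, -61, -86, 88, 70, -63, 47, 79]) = [-86, -63, -61, 47, 70, 79, 88, 97.85]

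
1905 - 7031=-5126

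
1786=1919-133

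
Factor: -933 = -1*3^1*311^1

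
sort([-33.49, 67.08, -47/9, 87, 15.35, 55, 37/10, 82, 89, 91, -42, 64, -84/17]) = [-42, -33.49, -47/9, -84/17, 37/10, 15.35, 55, 64, 67.08, 82, 87, 89, 91]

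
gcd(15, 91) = 1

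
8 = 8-0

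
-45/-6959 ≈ 0.00647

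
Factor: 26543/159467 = 7^(-1)*109^(-1)*127^1 = 127/763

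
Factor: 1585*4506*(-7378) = -1*2^2*3^1*5^1*7^1*17^1*31^1*317^1*751^1 = -52693749780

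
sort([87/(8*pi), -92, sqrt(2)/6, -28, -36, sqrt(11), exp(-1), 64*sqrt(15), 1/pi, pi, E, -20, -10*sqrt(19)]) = [-92, -10*sqrt(19), -36, -28, -20, sqrt(2)/6, 1/pi, exp(-1), E, pi, sqrt(11), 87/(8*pi), 64*sqrt(15)]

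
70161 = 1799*39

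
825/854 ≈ 0.966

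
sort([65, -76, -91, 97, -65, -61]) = [-91, -76, -65, -61, 65, 97]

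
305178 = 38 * 8031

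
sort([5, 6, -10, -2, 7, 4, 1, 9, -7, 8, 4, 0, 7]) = [-10, -7, -2, 0, 1, 4, 4, 5, 6, 7, 7, 8, 9]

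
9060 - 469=8591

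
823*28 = 23044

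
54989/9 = 6109 + 8/9 ≈ 6109.89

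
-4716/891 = -5 - 29/99 ≈ -5.29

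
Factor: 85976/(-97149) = -1*2^3*3^(-1)*11^1*13^(-1)*47^(-1)*53^(-1)*977^1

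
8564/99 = 86 + 50/99 ≈ 86.51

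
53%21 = 11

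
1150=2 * 575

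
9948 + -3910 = 6038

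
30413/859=35 + 348/859≈35.41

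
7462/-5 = -1492-2/5 = -1492.40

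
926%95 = 71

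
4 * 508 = 2032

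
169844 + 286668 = 456512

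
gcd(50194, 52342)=2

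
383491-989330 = -605839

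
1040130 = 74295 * 14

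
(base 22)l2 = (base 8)720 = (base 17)1a5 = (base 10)464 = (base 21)112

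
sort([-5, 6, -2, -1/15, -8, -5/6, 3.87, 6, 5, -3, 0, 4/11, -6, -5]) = [-8, -6, -5, -5, -3, -2, -5/6, -1/15, 0, 4/11, 3.87, 5, 6, 6]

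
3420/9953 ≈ 0.344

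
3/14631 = 1/4877 ≈ 0.000205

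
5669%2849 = 2820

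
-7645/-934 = 8 + 173/934 ≈ 8.19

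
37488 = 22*1704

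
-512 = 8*(-64)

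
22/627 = 2/57 ≈ 0.0351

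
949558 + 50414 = 999972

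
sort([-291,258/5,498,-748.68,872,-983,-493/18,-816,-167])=[-983,-816,-748.68,-291,-167,-493/18,258/5,498,872]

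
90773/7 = 12967 + 4/7 ≈ 12967.57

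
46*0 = 0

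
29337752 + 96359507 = 125697259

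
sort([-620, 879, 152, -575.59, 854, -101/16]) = [-620, -575.59, -101/16, 152, 854, 879]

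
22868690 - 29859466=-6990776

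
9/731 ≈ 0.0123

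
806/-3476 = -403/1738≈-0.232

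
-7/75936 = -1/10848 ≈ -0.0000922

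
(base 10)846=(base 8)1516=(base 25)18l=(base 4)31032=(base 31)r9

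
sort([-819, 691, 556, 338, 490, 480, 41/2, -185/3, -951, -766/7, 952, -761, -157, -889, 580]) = [-951, -889, -819, -761, -157, -766/7, -185/3, 41/2, 338, 480, 490, 556, 580, 691, 952]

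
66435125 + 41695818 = 108130943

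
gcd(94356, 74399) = 1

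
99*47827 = 4734873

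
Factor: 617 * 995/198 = 2^ (-1) * 3^ (-2) * 5^1 * 11^ (-1) * 199^1 * 617^1 = 613915/198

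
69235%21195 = 5650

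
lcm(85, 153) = 765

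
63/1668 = 21/556 ≈ 0.0378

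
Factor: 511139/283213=7^(-1)*17^1*107^1*281^1*40459^(-1)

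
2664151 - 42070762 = -39406611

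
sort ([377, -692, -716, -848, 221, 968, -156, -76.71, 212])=[-848, -716, -692, -156, -76.71, 212, 221, 377, 968]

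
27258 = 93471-66213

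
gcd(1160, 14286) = 2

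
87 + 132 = 219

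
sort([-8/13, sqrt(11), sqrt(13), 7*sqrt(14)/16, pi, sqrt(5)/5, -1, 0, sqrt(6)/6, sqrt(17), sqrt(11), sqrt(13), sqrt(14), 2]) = [-1, -8/13, 0, sqrt(6)/6, sqrt(5)/5, 7*sqrt(14)/16, 2, pi, sqrt(11), sqrt(11), sqrt(13), sqrt(13), sqrt(14), sqrt(17)]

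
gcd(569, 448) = 1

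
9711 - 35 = 9676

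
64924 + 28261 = 93185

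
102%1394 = 102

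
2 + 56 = 58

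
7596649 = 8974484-1377835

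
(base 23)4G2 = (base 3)10102002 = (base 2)100110110110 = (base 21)5D8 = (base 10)2486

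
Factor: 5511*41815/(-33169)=-1*3^1*5^1*11^1*41^(-1)*167^1*809^(-1)*8363^1=-230442465/33169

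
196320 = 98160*2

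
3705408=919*4032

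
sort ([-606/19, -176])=[-176, -606/19]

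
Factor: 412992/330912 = 2^1 * 239^1 * 383^(-1) = 478/383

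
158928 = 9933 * 16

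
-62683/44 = -1424 - 27/44 ≈ -1424.61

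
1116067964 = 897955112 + 218112852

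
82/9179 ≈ 0.00893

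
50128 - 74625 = -24497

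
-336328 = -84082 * 4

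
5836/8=729 + 1/2=729.50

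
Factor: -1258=-1*2^1*17^1*37^1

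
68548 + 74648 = 143196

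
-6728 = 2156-8884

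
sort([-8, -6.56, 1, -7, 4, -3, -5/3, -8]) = [-8, -8, -7, -6.56, -3, -5/3, 1, 4]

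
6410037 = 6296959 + 113078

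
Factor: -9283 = -1*9283^1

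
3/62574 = 1/20858 ≈ 0.0000479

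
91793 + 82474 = 174267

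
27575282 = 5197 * 5306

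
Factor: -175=-1 * 5^2 * 7^1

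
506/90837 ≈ 0.00557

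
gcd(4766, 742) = 2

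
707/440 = 1 + 267/440 ≈ 1.61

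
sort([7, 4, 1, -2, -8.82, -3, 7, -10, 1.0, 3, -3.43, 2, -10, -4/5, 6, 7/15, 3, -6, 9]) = [-10, -10, -8.82, -6, -3.43, -3, -2, -4/5, 7/15, 1, 1.0, 2, 3, 3, 4, 6, 7, 7, 9]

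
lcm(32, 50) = 800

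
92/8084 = 23/2021 ≈ 0.0114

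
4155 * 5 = 20775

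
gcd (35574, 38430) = 42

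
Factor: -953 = -1 * 953^1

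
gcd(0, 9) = 9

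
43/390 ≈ 0.110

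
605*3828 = 2315940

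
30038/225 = 133 + 113/225 ≈ 133.50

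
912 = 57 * 16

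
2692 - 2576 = 116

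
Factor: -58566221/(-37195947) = 3^(-2)*7^3*73^1*2339^1*4132883^(-1)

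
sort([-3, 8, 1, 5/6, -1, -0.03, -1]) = [-3, -1, -1, -0.03, 5/6, 1, 8]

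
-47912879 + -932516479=-980429358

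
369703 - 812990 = -443287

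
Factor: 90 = 2^1*3^2*5^1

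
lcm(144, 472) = 8496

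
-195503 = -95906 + -99597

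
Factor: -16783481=-1*11^1*13^1*241^1*487^1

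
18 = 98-80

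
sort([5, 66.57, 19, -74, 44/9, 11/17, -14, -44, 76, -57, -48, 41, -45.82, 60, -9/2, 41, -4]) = [-74, -57, -48, -45.82, -44, -14, -9/2, -4, 11/17, 44/9, 5, 19, 41, 41, 60, 66.57, 76]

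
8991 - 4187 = 4804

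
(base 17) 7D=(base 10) 132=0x84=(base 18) 76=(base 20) 6C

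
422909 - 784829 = -361920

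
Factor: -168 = -1*2^3*3^1*7^1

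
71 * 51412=3650252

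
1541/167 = 9+38/167 ≈ 9.23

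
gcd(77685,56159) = 1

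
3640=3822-182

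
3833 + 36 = 3869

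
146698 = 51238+95460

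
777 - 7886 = -7109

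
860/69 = 12 + 32/69 ≈ 12.46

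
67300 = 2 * 33650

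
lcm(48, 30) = 240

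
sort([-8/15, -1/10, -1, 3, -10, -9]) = [-10, -9, -1, -8/15, -1/10, 3]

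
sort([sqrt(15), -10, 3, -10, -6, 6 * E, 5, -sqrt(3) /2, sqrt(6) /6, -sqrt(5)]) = [-10, -10, -6, -sqrt(5), -sqrt(3) /2, sqrt(6) /6, 3, sqrt(15), 5, 6 * E]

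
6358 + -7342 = -984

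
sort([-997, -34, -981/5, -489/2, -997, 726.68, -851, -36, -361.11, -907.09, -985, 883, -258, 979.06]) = [-997, -997, -985, -907.09, -851, -361.11, -258, -489/2, -981/5, -36, -34, 726.68, 883, 979.06]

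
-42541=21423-63964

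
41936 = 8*5242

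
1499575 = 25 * 59983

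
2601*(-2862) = -7444062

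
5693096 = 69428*82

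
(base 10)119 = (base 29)43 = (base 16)77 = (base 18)6b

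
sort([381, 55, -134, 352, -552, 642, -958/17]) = [-552, -134, -958/17, 55, 352, 381, 642]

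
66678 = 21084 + 45594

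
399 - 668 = -269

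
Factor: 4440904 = 2^3*13^1*42701^1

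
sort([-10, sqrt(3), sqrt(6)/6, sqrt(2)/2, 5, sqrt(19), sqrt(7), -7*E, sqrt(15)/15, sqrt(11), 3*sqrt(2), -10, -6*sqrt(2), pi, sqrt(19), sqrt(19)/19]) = [-7*E, -10, -10, -6*sqrt(2), sqrt(19)/19, sqrt(15)/15, sqrt(6)/6, sqrt(2)/2, sqrt(3), sqrt(7), pi, sqrt(11), 3*sqrt(2), sqrt(19), sqrt(19), 5]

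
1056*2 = 2112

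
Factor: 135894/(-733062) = -1*71^1*383^(-1) = -71/383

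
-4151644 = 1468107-5619751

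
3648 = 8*456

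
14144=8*1768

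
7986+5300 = 13286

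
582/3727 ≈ 0.156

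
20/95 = 4/19 ≈ 0.211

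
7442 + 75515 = 82957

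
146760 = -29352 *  (-5)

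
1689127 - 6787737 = -5098610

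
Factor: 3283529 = 3283529^1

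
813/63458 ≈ 0.0128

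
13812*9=124308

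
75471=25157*3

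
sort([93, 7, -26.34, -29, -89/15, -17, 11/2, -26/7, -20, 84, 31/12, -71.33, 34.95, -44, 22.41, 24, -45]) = [-71.33, -45, -44, -29, -26.34, -20, -17, -89/15, -26/7, 31/12, 11/2, 7, 22.41, 24, 34.95, 84, 93]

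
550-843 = -293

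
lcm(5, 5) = 5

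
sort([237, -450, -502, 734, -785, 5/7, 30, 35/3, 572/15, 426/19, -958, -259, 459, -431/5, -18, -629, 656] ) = [-958, -785, -629, -502, -450, -259, -431/5, -18, 5/7, 35/3, 426/19, 30, 572/15, 237, 459, 656, 734] 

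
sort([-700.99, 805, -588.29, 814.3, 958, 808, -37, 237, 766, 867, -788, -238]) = [-788, -700.99, -588.29, -238, -37, 237, 766, 805, 808, 814.3, 867, 958]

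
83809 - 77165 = 6644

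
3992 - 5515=-1523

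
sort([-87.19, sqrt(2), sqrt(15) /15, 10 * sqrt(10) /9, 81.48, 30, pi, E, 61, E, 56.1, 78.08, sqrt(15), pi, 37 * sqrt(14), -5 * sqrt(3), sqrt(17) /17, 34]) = [-87.19, -5 * sqrt(3), sqrt(17) /17, sqrt(15) /15, sqrt(2), E, E, pi, pi, 10 * sqrt(10) /9, sqrt(15), 30, 34, 56.1, 61, 78.08, 81.48, 37 * sqrt(14)]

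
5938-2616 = 3322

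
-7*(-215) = 1505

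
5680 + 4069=9749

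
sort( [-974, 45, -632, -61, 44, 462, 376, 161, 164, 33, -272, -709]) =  [-974, -709, -632, -272, -61, 33, 44, 45, 161, 164, 376, 462]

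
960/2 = 480 = 480.00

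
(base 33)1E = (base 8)57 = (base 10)47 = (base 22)23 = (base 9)52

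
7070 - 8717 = -1647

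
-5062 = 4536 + -9598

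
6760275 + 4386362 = 11146637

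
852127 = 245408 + 606719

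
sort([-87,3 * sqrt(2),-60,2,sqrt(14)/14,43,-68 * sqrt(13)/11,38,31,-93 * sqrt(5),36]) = [-93 * sqrt(5),-87,-60,-68 * sqrt(13)/11,sqrt(14)/14,2,3 * sqrt(2),31,36,38,43]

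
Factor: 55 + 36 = 7^1 * 13^1 = 91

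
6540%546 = 534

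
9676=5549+4127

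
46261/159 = 290 + 151/159 ≈ 290.95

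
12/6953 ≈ 0.00173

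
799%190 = 39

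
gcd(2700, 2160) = 540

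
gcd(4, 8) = 4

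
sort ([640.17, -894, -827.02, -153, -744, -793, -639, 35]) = [-894, -827.02, -793, -744, -639, -153, 35, 640.17]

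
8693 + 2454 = 11147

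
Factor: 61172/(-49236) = -1*3^(-1)*11^(-1)*41^1 = -41/33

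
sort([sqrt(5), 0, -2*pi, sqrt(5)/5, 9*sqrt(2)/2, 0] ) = [-2*pi, 0, 0, sqrt(5)/5, sqrt(5), 9*sqrt(2)/2] 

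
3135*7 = 21945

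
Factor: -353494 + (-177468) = -1*2^1*257^1*1033^1 = -530962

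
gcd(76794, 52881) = 3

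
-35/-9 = 3 + 8/9 ≈ 3.89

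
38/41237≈0.000922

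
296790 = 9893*30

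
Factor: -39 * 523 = -1 * 3^1 * 13^1 * 523^1 = -20397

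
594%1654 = 594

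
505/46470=101/9294 ≈ 0.0109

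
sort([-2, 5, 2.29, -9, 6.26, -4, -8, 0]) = [-9, -8, -4, -2, 0, 2.29, 5, 6.26]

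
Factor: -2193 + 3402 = 3^1*13^1*31^1 = 1209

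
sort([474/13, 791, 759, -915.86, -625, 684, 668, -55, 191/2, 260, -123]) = [-915.86, -625, -123, -55, 474/13, 191/2, 260, 668, 684, 759, 791]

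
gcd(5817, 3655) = 1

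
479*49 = 23471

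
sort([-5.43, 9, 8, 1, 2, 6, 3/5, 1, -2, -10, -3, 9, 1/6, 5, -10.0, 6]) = [-10, -10.0, -5.43, -3, -2, 1/6, 3/5, 1, 1, 2, 5, 6, 6, 8, 9, 9]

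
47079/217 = 216 + 207/217 ≈ 216.95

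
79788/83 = 961+25/83 ≈ 961.30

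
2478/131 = 18 + 120/131 ≈ 18.92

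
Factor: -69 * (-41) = 3^1 * 23^1 * 41^1 = 2829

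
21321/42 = 7107/14 ≈ 507.64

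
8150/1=8150=8150.00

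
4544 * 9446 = 42922624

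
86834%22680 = 18794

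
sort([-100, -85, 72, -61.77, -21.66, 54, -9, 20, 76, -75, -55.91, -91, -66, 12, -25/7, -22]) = [-100, -91, -85, -75, -66, -61.77, -55.91, -22, -21.66, -9, -25/7, 12, 20, 54, 72, 76]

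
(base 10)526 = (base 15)251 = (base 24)lm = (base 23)mk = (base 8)1016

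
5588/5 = 1117 + 3/5 = 1117.60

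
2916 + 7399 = 10315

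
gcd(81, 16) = 1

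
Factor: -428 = -1*2^2*107^1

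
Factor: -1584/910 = -1 * 2^3 * 3^2 * 5^(-1) * 7^(-1) * 11^1 * 13^(-1) = -792/455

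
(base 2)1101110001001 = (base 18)13db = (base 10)7049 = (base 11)5329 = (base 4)1232021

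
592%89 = 58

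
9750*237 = 2310750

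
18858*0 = 0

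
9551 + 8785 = 18336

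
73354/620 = 118 + 97/310 ≈ 118.31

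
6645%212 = 73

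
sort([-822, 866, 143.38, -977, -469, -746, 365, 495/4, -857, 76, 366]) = [-977, -857, -822, -746, -469, 76, 495/4, 143.38, 365, 366, 866]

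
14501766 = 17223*842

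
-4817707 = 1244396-6062103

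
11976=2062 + 9914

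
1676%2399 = 1676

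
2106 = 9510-7404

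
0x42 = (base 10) 66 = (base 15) 46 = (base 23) 2k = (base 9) 73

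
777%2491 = 777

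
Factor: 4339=4339^1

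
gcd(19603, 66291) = 1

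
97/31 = 3+4/31≈3.13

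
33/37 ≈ 0.892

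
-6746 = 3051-9797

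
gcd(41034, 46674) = 6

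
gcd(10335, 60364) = 1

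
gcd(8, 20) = 4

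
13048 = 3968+9080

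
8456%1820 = 1176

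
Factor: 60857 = 19^1*3203^1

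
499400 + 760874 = 1260274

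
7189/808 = 8+725/808≈8.90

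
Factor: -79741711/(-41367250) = 2^(-1)*5^(-3)*7^1*165469^(-1)*11391673^1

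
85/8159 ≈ 0.0104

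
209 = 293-84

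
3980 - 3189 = 791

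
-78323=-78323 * 1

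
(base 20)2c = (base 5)202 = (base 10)52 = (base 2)110100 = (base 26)20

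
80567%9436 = 5079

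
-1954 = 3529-5483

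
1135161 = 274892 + 860269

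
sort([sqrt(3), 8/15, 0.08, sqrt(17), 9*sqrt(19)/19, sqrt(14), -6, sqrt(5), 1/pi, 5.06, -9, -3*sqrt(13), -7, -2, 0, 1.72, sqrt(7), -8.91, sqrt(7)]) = [-3*sqrt(13), -9, -8.91, -7, -6, -2, 0, 0.08, 1/pi, 8/15, 1.72, sqrt(3), 9*sqrt(19)/19, sqrt(5), sqrt(7), sqrt(7), sqrt(14), sqrt(17), 5.06]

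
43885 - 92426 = -48541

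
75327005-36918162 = 38408843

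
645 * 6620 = 4269900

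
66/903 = 22/301 ≈ 0.0731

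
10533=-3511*(-3)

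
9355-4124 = 5231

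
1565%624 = 317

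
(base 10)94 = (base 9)114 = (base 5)334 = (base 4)1132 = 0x5e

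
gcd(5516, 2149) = 7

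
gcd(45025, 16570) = 5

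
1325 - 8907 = -7582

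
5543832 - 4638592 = 905240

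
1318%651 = 16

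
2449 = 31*79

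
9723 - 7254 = 2469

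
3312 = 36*92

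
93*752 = 69936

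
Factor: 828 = 2^2*3^2*23^1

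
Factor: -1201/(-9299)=17^(-1) * 547^(-1) * 1201^1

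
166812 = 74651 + 92161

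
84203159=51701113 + 32502046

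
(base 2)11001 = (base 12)21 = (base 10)25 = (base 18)17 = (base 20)15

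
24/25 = 0.96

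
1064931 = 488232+576699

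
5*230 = 1150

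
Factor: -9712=-1*2^4*607^1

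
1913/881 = 2 + 151/881 ≈ 2.17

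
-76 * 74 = -5624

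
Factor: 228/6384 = 2^(-2)*7^(-1) = 1/28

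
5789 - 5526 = 263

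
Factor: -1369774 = -1*2^1*7^1*97841^1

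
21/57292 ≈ 0.000367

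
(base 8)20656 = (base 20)11b2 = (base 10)8622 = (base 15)284c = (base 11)6529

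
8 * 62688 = 501504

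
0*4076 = 0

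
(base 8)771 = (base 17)1cc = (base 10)505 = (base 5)4010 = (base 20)155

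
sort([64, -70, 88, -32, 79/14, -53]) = [-70, -53, -32, 79/14, 64, 88]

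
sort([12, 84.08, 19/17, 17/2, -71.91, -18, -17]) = [-71.91, -18, -17, 19/17, 17/2, 12, 84.08]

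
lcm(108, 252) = 756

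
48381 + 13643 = 62024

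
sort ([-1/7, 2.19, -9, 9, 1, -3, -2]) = [-9, -3, -2, -1/7, 1, 2.19, 9]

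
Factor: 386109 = 3^2*42901^1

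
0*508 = 0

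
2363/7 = 337 + 4/7 ≈ 337.57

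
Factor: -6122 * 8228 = -1 * 2^3 * 11^2 * 17^1 * 3061^1 = -50371816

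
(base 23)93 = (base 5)1320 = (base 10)210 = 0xd2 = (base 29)77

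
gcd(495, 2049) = 3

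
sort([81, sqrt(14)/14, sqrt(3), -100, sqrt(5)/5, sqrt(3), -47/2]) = [-100, -47/2, sqrt(14)/14, sqrt(5)/5, sqrt(3), sqrt(3), 81]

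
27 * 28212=761724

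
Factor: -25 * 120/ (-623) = 2^3 * 3^1 * 5^3 * 7^ (-1) * 89^ (-1) = 3000/623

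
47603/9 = 5289 + 2/9 ≈ 5289.22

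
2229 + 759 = 2988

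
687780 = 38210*18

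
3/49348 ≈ 0.0000608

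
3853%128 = 13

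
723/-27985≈-0.0258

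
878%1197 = 878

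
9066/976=4533/488 ≈ 9.29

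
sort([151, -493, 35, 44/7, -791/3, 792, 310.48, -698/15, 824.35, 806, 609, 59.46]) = [-493, -791/3, -698/15, 44/7, 35, 59.46, 151, 310.48, 609, 792, 806, 824.35]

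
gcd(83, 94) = 1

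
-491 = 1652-2143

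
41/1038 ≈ 0.0395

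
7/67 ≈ 0.104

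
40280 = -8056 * (-5)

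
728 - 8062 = -7334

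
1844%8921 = 1844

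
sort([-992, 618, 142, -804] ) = [-992, -804, 142, 618] 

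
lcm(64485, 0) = 0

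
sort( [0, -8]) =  [-8, 0]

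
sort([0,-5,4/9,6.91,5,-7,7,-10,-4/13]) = [-10,-7,-5,-4/13,0,4/9,5,6.91,7]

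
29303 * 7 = 205121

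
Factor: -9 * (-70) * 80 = 2^5 * 3^2 * 5^2 * 7^1 = 50400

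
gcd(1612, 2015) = 403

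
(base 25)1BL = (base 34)R3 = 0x399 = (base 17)333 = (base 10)921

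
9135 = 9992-857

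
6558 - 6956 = -398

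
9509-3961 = 5548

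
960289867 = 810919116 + 149370751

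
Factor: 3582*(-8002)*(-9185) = 2^2*3^2*5^1*11^1*167^1*199^1*4001^1 = 263271161340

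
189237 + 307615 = 496852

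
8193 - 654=7539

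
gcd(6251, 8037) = 893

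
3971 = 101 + 3870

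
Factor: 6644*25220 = 2^4*5^1*11^1*13^1*97^1*151^1 = 167561680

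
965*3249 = 3135285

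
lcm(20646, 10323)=20646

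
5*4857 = 24285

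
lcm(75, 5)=75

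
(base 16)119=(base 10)281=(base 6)1145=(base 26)al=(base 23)c5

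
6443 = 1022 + 5421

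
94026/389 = 241 + 277/389 ≈ 241.71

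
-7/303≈-0.0231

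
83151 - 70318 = 12833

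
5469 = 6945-1476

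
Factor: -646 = -1*2^1*17^1*19^1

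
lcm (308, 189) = 8316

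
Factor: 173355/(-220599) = -1*3^(-1)*5^1*7^1*13^1*193^(-1) = -455/579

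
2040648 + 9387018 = 11427666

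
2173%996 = 181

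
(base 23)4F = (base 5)412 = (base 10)107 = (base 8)153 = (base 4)1223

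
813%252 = 57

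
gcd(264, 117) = 3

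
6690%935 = 145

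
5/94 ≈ 0.0532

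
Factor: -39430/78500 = -1*2^(-1)*5^(-2)*157^(-1)*3943^1 = -3943/7850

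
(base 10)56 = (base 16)38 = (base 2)111000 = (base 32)1o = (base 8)70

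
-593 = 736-1329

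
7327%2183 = 778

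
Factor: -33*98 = -1*2^1*3^1*7^2*11^1 = -3234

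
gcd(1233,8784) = 9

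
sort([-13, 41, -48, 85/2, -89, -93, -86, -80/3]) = [-93, -89, -86, -48, -80/3, -13, 41, 85/2]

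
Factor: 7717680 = 2^4 * 3^5 * 5^1 * 397^1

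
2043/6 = 681/2 = 340.50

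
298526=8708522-8409996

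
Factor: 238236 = 2^2*3^1*19853^1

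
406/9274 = 203/4637 ≈ 0.0438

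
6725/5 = 1345 = 1345.00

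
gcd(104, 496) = 8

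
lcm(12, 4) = 12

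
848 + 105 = 953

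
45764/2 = 22882 = 22882.00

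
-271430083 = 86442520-357872603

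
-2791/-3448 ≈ 0.809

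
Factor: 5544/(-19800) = -1*5^(-2)*7^1 = -7/25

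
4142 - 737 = 3405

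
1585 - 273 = 1312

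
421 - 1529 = -1108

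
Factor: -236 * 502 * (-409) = 2^3 * 59^1 * 251^1 * 409^1 = 48455048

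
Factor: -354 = -1*2^1*3^1*59^1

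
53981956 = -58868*(-917)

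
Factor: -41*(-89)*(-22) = -1*2^1*11^1*41^1*89^1 = -80278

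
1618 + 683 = 2301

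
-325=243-568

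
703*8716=6127348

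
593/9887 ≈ 0.0600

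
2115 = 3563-1448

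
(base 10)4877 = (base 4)1030031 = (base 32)4od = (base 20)c3h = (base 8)11415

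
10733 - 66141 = -55408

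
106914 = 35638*3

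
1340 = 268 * 5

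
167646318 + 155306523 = 322952841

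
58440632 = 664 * 88013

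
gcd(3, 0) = 3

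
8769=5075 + 3694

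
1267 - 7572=-6305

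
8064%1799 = 868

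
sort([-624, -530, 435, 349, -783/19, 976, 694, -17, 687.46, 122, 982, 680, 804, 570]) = [-624, -530, -783/19, -17, 122, 349, 435, 570, 680, 687.46, 694, 804, 976, 982]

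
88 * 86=7568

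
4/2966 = 2/1483 ≈ 0.00135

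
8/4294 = 4/2147 ≈ 0.00186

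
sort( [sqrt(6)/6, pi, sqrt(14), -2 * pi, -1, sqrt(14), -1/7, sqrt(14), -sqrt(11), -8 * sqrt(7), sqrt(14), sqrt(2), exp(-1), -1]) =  [-8 * sqrt(7), -2 * pi, -sqrt(11), -1, -1, -1/7, exp(-1), sqrt(6)/6, sqrt(2), pi, sqrt(14), sqrt(14), sqrt(14), sqrt(14)]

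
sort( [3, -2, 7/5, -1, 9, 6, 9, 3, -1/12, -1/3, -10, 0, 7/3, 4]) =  [-10, -2, -1, -1/3, -1/12, 0, 7/5, 7/3, 3, 3, 4, 6, 9, 9]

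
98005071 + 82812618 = 180817689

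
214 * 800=171200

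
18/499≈0.0361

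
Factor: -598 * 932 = -1 * 2^3 * 13^1 * 23^1 * 233^1 = -557336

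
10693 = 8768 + 1925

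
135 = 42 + 93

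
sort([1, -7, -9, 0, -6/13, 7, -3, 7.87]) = [-9, -7, -3, -6/13, 0, 1, 7, 7.87]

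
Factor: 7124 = 2^2 * 13^1 * 137^1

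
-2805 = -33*85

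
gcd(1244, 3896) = 4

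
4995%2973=2022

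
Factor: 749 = 7^1*107^1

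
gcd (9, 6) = 3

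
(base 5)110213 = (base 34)3a0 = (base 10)3808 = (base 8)7340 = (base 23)74d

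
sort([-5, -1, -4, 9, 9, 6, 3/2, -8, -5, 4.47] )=[-8, -5, -5, -4, -1, 3/2, 4.47, 6, 9, 9] 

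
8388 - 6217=2171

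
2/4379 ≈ 0.000457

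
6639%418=369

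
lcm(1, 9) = 9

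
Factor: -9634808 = -1 * 2^3 * 487^1 * 2473^1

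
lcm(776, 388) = 776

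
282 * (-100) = -28200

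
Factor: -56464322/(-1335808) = 2^(-8)*2609^(-1)*28232161^1 = 28232161/667904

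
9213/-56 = -164 - 29/56 ≈ -164.52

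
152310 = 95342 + 56968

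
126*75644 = 9531144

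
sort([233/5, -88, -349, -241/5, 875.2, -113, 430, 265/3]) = [-349, -113, -88, -241/5, 233/5, 265/3, 430, 875.2]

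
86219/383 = 225+44/383 ≈ 225.11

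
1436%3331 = 1436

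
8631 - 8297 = 334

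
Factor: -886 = -1*2^1*443^1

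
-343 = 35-378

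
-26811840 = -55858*480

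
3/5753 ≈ 0.000521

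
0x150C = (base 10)5388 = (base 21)C4C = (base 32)58C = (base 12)3150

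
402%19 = 3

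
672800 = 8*84100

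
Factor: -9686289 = -1 * 3^1 * 23^1 * 140381^1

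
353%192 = 161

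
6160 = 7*880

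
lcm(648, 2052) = 12312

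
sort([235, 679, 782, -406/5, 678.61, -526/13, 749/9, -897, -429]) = [-897, -429, -406/5, -526/13, 749/9, 235, 678.61, 679, 782]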